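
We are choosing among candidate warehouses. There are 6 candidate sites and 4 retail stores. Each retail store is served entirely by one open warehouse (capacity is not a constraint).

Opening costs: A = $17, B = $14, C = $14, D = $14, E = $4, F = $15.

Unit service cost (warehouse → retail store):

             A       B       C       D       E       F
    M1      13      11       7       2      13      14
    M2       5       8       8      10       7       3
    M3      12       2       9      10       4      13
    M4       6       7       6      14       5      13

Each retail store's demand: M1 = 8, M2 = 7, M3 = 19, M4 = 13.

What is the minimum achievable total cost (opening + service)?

Minimum total cost: 187

For any fixed open set, each retail store goes to its cheapest open site; total = fixed + service.
{B, D, E, F}: M1→D 2·8=16, M2→F 3·7=21, M3→B 2·19=38, M4→E 5·13=65. Service 140; fixed 47; total 187.
{B, D, E}: M1→D 2·8=16, M2→E 7·7=49, M3→B 2·19=38, M4→E 5·13=65. Service 168; fixed 32; total 200.
{B, C, D, E, F}: M1→D 2·8=16, M2→F 3·7=21, M3→B 2·19=38, M4→E 5·13=65. Service 140; fixed 61; total 201.
{A, B, C, D, E, F}: service 140 + fixed 78 = 218
No other subset beats 187.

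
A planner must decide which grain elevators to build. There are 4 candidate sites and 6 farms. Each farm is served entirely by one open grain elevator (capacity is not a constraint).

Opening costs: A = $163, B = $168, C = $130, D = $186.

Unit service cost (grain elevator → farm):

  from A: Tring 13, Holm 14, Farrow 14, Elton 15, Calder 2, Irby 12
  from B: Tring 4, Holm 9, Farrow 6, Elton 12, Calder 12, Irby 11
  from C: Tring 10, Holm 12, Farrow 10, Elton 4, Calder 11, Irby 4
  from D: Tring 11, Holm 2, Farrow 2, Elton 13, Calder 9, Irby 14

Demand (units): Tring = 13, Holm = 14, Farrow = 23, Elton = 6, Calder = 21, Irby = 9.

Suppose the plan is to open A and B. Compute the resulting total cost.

Total cost: 860

Each farm is assigned to its cheapest site among the open ones.
{A, B}: Tring→B 4·13=52, Holm→B 9·14=126, Farrow→B 6·23=138, Elton→B 12·6=72, Calder→A 2·21=42, Irby→B 11·9=99. Service 529; fixed 331; total 860.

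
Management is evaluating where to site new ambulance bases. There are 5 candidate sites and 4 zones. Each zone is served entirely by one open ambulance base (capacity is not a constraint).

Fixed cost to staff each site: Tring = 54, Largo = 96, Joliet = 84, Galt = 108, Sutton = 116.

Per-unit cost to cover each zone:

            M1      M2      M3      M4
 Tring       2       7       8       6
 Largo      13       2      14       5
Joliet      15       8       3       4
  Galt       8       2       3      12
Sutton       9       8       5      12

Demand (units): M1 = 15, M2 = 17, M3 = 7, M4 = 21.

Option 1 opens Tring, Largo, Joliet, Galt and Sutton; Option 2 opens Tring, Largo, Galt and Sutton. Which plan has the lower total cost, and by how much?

Option 1: {Tring, Largo, Joliet, Galt, Sutton}: M1→Tring 2·15=30, M2→Largo 2·17=34, M3→Joliet 3·7=21, M4→Joliet 4·21=84. Service 169; fixed 458; total 627.
Option 2: {Tring, Largo, Galt, Sutton}: M1→Tring 2·15=30, M2→Largo 2·17=34, M3→Galt 3·7=21, M4→Largo 5·21=105. Service 190; fixed 374; total 564.
Difference: |627 − 564| = 63.

Option 2 is cheaper by 63.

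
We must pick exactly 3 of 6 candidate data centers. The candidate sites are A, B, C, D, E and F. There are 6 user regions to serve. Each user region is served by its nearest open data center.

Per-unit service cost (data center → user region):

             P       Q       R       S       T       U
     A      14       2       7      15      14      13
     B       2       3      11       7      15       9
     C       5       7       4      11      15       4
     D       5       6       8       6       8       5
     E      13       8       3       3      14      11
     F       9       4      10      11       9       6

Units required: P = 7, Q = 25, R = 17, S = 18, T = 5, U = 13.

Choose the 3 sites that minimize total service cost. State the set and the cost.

With exactly 3 open, each user region uses its cheapest among the chosen.
{A, D, E}: P→D 5·7=35, Q→A 2·25=50, R→E 3·17=51, S→E 3·18=54, T→D 8·5=40, U→D 5·13=65. Service cost 295.
{B, D, E}: service cost 299
{A, C, E}: service cost 312
Among all 20 size-3 choices, {A, D, E} is lowest.

Choose A, D and E; total service cost 295.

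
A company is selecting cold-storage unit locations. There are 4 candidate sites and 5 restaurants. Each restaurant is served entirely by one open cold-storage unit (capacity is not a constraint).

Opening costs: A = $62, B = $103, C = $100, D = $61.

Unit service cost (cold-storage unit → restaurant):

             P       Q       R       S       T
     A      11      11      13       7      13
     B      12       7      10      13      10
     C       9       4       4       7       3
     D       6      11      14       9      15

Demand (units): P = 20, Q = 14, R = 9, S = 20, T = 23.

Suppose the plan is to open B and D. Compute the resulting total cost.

Each restaurant is assigned to its cheapest site among the open ones.
{B, D}: P→D 6·20=120, Q→B 7·14=98, R→B 10·9=90, S→D 9·20=180, T→B 10·23=230. Service 718; fixed 164; total 882.

Total cost: 882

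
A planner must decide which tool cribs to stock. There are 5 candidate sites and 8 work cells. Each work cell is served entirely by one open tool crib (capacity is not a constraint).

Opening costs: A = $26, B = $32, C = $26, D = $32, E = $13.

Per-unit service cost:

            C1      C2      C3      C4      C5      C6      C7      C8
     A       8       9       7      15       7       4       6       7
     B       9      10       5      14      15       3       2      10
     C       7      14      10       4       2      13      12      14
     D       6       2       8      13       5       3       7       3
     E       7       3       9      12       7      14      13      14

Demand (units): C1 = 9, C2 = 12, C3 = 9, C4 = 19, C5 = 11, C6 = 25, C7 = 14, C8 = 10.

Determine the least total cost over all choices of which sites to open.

Minimum total cost: 444

For any fixed open set, each work cell goes to its cheapest open site; total = fixed + service.
{B, C, D}: C1→D 6·9=54, C2→D 2·12=24, C3→B 5·9=45, C4→C 4·19=76, C5→C 2·11=22, C6→B 3·25=75, C7→B 2·14=28, C8→D 3·10=30. Service 354; fixed 90; total 444.
{B, C, D, E}: service 354 + fixed 103 = 457
{A, B, C, D}: service 354 + fixed 116 = 470
{A, B, C, D, E}: C1→D 6·9=54, C2→D 2·12=24, C3→B 5·9=45, C4→C 4·19=76, C5→C 2·11=22, C6→B 3·25=75, C7→B 2·14=28, C8→D 3·10=30. Service 354; fixed 129; total 483.
No other subset beats 444.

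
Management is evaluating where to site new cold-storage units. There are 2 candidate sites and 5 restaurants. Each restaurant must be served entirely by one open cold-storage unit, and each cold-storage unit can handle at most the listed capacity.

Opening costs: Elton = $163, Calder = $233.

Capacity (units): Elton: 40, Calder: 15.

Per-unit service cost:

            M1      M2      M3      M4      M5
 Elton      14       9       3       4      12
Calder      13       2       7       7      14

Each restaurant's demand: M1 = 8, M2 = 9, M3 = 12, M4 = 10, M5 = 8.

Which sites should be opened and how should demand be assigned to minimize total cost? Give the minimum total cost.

Open {Elton, Calder}: M1→Elton 14·8=112, M2→Calder 2·9=18, M3→Elton 3·12=36, M4→Elton 4·10=40, M5→Elton 12·8=96.
Loads: Elton carries 38/40, Calder carries 9/15. Service 302; fixed 396; total 698.
Next best feasible plan costs 753.

Minimum total cost: 698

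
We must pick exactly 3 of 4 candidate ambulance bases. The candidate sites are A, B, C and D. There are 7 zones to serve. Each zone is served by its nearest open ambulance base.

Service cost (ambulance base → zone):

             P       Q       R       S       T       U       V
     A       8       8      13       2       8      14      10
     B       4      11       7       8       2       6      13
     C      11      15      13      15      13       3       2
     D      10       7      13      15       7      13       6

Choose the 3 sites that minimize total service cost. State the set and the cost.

With exactly 3 open, each zone uses its cheapest among the chosen.
{A, B, C}: P→B 4, Q→A 8, R→B 7, S→A 2, T→B 2, U→C 3, V→C 2. Service cost 28.
{B, C, D}: service cost 33
{A, B, D}: service cost 34
Among all 4 size-3 choices, {A, B, C} is lowest.

Choose A, B and C; total service cost 28.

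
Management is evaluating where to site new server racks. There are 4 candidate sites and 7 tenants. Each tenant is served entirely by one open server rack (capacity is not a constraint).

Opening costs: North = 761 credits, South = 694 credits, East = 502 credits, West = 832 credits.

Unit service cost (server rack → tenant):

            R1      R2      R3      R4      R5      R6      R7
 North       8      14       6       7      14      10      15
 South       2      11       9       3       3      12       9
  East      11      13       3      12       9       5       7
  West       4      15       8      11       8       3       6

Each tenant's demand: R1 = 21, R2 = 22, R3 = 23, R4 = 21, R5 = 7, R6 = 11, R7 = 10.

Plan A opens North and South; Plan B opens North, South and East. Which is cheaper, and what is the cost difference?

Plan A: {North, South}: R1→South 2·21=42, R2→South 11·22=242, R3→North 6·23=138, R4→South 3·21=63, R5→South 3·7=21, R6→North 10·11=110, R7→South 9·10=90. Service 706; fixed 1455; total 2161.
Plan B: {North, South, East}: R1→South 2·21=42, R2→South 11·22=242, R3→East 3·23=69, R4→South 3·21=63, R5→South 3·7=21, R6→East 5·11=55, R7→East 7·10=70. Service 562; fixed 1957; total 2519.
Difference: |2161 − 2519| = 358.

Plan A is cheaper by 358.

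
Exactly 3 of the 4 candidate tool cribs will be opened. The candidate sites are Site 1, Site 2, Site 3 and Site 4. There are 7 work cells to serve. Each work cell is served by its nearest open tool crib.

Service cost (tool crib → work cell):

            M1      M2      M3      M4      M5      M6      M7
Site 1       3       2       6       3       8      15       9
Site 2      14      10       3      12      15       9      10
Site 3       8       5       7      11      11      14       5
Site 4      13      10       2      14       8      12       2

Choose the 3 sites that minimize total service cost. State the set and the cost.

With exactly 3 open, each work cell uses its cheapest among the chosen.
{Site 1, Site 2, Site 4}: M1→Site 1 3, M2→Site 1 2, M3→Site 4 2, M4→Site 1 3, M5→Site 1 8, M6→Site 2 9, M7→Site 4 2. Service cost 29.
{Site 1, Site 3, Site 4}: service cost 32
{Site 1, Site 2, Site 3}: service cost 33
Among all 4 size-3 choices, {Site 1, Site 2, Site 4} is lowest.

Choose Site 1, Site 2 and Site 4; total service cost 29.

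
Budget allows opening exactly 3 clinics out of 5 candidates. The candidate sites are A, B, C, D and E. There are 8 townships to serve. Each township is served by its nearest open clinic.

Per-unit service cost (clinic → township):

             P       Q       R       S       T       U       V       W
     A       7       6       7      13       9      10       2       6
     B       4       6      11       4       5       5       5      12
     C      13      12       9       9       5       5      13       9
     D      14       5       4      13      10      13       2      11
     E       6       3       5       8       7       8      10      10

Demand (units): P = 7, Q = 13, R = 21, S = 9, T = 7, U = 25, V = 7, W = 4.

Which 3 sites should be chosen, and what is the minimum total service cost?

Choose B, D and E; total service cost 401.

With exactly 3 open, each township uses its cheapest among the chosen.
{B, D, E}: P→B 4·7=28, Q→E 3·13=39, R→D 4·21=84, S→B 4·9=36, T→B 5·7=35, U→B 5·25=125, V→D 2·7=14, W→E 10·4=40. Service cost 401.
{A, B, E}: service cost 406
{A, B, D}: service cost 411
Among all 10 size-3 choices, {B, D, E} is lowest.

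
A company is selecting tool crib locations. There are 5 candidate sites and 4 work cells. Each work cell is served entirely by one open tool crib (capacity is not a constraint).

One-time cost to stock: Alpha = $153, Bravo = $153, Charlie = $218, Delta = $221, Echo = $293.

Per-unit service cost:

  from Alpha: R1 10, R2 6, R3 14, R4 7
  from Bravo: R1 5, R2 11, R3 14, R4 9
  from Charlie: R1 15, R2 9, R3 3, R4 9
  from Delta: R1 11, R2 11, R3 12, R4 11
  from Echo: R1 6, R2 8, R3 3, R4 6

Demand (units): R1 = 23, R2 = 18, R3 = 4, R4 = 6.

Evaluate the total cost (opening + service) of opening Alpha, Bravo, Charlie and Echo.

Each work cell is assigned to its cheapest site among the open ones.
{Alpha, Bravo, Charlie, Echo}: R1→Bravo 5·23=115, R2→Alpha 6·18=108, R3→Charlie 3·4=12, R4→Echo 6·6=36. Service 271; fixed 817; total 1088.

Total cost: 1088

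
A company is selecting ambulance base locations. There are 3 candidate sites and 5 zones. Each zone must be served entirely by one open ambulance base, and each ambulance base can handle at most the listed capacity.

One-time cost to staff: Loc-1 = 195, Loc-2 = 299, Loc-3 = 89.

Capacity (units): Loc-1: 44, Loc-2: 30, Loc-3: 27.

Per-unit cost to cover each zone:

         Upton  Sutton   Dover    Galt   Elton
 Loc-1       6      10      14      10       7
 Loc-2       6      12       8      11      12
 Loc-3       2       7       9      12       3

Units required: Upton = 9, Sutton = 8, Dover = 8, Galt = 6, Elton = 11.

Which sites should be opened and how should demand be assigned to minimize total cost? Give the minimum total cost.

Minimum total cost: 559

Open {Loc-1, Loc-3}: Upton→Loc-1 6·9=54, Sutton→Loc-3 7·8=56, Dover→Loc-3 9·8=72, Galt→Loc-1 10·6=60, Elton→Loc-3 3·11=33.
Loads: Loc-1 carries 15/44, Loc-3 carries 27/27. Service 275; fixed 284; total 559.
Next best feasible plan costs 567.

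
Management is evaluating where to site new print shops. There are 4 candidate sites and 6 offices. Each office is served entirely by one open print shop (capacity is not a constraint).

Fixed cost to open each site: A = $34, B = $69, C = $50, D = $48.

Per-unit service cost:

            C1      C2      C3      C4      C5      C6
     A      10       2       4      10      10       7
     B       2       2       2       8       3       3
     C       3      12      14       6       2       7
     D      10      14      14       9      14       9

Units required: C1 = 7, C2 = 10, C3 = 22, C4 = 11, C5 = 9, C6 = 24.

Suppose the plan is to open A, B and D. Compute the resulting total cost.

Each office is assigned to its cheapest site among the open ones.
{A, B, D}: C1→B 2·7=14, C2→A 2·10=20, C3→B 2·22=44, C4→B 8·11=88, C5→B 3·9=27, C6→B 3·24=72. Service 265; fixed 151; total 416.

Total cost: 416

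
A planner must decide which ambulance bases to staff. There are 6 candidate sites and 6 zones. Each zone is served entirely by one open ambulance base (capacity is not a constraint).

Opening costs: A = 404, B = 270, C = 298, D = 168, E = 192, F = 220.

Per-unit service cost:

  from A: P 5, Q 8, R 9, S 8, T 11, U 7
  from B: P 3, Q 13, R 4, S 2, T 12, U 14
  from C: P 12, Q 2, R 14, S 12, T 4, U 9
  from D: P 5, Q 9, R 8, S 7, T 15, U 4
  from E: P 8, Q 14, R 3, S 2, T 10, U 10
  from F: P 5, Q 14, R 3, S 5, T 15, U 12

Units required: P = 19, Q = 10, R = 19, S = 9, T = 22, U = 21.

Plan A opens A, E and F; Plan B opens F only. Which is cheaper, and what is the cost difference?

Plan B is cheaper by 294.

Plan A: {A, E, F}: P→A 5·19=95, Q→A 8·10=80, R→E 3·19=57, S→E 2·9=18, T→E 10·22=220, U→A 7·21=147. Service 617; fixed 816; total 1433.
Plan B: {F}: P→F 5·19=95, Q→F 14·10=140, R→F 3·19=57, S→F 5·9=45, T→F 15·22=330, U→F 12·21=252. Service 919; fixed 220; total 1139.
Difference: |1433 − 1139| = 294.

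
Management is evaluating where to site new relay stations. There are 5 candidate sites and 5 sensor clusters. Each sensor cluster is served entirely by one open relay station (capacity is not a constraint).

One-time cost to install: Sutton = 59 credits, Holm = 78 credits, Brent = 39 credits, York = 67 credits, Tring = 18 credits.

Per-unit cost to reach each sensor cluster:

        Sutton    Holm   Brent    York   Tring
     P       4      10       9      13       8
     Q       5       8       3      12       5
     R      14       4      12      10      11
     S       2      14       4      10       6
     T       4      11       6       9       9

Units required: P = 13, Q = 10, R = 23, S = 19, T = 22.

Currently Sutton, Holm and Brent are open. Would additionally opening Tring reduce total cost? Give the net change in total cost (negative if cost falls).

Current service cost with {Sutton, Holm, Brent}: 300.
Adding Tring: each sensor cluster re-picks its cheapest; new service cost 300, saving 0.
Extra fixed cost: 18. Net change = 18 − 0 = 18.
(Totals: 476 → 494.)

No — net change +18 (cost rises by 18).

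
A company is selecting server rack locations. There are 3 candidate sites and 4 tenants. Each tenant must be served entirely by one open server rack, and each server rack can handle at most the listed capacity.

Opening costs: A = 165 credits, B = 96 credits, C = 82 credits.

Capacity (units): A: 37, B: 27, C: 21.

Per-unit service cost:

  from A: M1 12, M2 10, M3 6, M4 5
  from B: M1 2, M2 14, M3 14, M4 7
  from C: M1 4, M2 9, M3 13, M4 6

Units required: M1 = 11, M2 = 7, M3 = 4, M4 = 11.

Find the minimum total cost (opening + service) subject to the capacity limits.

Minimum total cost: 385

Open {B, C}: M1→B 2·11=22, M2→C 9·7=63, M3→B 14·4=56, M4→C 6·11=66.
Loads: B carries 15/27, C carries 18/21. Service 207; fixed 178; total 385.
Next best feasible plan costs 392.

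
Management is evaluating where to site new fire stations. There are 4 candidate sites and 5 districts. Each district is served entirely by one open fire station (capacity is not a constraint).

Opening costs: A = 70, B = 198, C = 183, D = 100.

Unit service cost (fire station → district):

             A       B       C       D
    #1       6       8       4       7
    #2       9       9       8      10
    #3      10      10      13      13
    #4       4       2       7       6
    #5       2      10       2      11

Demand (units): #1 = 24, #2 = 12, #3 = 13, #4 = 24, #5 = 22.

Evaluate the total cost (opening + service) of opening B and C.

Each district is assigned to its cheapest site among the open ones.
{B, C}: #1→C 4·24=96, #2→C 8·12=96, #3→B 10·13=130, #4→B 2·24=48, #5→C 2·22=44. Service 414; fixed 381; total 795.

Total cost: 795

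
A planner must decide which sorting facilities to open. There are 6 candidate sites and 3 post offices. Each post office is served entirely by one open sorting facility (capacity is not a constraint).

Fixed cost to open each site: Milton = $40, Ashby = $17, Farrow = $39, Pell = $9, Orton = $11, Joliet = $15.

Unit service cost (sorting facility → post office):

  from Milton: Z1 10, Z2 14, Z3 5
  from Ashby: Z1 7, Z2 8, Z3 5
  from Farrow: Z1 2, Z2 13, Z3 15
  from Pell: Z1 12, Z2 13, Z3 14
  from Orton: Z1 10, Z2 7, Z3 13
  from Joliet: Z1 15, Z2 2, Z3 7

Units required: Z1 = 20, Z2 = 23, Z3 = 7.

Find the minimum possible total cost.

Minimum total cost: 189

For any fixed open set, each post office goes to its cheapest open site; total = fixed + service.
{Farrow, Joliet}: Z1→Farrow 2·20=40, Z2→Joliet 2·23=46, Z3→Joliet 7·7=49. Service 135; fixed 54; total 189.
{Ashby, Farrow, Joliet}: service 121 + fixed 71 = 192
{Farrow, Pell, Joliet}: service 135 + fixed 63 = 198
{Milton, Ashby, Farrow, Pell, Orton, Joliet}: Z1→Farrow 2·20=40, Z2→Joliet 2·23=46, Z3→Milton 5·7=35. Service 121; fixed 131; total 252.
No other subset beats 189.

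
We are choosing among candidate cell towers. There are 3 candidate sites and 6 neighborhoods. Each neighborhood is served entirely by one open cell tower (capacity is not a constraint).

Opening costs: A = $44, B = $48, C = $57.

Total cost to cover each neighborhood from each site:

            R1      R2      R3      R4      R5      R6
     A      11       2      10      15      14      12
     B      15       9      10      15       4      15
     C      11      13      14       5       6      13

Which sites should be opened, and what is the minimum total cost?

For any fixed open set, each neighborhood goes to its cheapest open site; total = fixed + service.
{A}: R1→A 11, R2→A 2, R3→A 10, R4→A 15, R5→A 14, R6→A 12. Service 64; fixed 44; total 108.
{B}: R1→B 15, R2→B 9, R3→B 10, R4→B 15, R5→B 4, R6→B 15. Service 68; fixed 48; total 116.
{C}: service 62 + fixed 57 = 119
{A, B, C}: R1→A 11, R2→A 2, R3→A 10, R4→C 5, R5→B 4, R6→A 12. Service 44; fixed 149; total 193.
No other subset beats 108.

Open A only; minimum total cost 108.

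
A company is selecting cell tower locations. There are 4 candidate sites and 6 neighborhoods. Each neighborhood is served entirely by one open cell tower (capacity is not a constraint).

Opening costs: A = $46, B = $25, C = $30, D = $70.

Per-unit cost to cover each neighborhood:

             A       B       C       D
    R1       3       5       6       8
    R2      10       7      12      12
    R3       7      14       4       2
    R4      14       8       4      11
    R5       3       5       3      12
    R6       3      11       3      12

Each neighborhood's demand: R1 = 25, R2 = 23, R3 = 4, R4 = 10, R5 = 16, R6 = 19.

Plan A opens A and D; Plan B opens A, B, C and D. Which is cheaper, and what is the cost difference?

Plan A: {A, D}: R1→A 3·25=75, R2→A 10·23=230, R3→D 2·4=8, R4→D 11·10=110, R5→A 3·16=48, R6→A 3·19=57. Service 528; fixed 116; total 644.
Plan B: {A, B, C, D}: R1→A 3·25=75, R2→B 7·23=161, R3→D 2·4=8, R4→C 4·10=40, R5→A 3·16=48, R6→A 3·19=57. Service 389; fixed 171; total 560.
Difference: |644 − 560| = 84.

Plan B is cheaper by 84.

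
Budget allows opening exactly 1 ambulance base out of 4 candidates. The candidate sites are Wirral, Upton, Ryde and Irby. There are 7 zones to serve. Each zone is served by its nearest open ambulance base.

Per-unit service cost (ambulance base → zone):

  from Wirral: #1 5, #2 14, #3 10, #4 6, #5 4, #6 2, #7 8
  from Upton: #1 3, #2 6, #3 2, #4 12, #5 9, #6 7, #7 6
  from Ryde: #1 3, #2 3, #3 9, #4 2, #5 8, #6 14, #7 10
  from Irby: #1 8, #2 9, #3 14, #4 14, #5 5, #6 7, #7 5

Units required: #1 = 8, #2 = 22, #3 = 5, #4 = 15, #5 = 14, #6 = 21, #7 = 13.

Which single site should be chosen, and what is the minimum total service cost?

With exactly 1 open, each zone uses its cheapest among the chosen.
{Wirral}: #1→Wirral 5·8=40, #2→Wirral 14·22=308, #3→Wirral 10·5=50, #4→Wirral 6·15=90, #5→Wirral 4·14=56, #6→Wirral 2·21=42, #7→Wirral 8·13=104. Service cost 690.
{Upton}: service cost 697
{Ryde}: service cost 701
Among all 4 size-1 choices, {Wirral} is lowest.

Choose Wirral only; total service cost 690.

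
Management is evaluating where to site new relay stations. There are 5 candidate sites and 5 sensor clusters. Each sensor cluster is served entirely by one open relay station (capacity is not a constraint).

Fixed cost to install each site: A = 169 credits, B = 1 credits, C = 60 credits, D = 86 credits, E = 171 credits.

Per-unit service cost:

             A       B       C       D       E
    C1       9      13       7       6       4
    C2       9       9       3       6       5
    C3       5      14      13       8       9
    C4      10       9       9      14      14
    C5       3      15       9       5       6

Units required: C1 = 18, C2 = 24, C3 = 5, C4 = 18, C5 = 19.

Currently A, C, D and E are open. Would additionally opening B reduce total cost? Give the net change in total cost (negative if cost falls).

Current service cost with {A, C, D, E}: 388.
Adding B: each sensor cluster re-picks its cheapest; new service cost 388, saving 0.
Extra fixed cost: 1. Net change = 1 − 0 = 1.
(Totals: 874 → 875.)

No — net change +1 (cost rises by 1).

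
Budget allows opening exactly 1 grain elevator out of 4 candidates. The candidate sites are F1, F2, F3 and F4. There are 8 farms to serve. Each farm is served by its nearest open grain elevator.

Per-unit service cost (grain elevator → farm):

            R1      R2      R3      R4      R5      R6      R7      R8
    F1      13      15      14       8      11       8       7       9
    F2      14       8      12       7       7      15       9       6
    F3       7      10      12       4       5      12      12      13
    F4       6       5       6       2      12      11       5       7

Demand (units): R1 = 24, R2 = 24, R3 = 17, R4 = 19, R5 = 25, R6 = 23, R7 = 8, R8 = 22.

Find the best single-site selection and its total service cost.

With exactly 1 open, each farm uses its cheapest among the chosen.
{F4}: R1→F4 6·24=144, R2→F4 5·24=120, R3→F4 6·17=102, R4→F4 2·19=38, R5→F4 12·25=300, R6→F4 11·23=253, R7→F4 5·8=40, R8→F4 7·22=154. Service cost 1151.
{F3}: service cost 1471
{F2}: service cost 1589
Among all 4 size-1 choices, {F4} is lowest.

Choose F4 only; total service cost 1151.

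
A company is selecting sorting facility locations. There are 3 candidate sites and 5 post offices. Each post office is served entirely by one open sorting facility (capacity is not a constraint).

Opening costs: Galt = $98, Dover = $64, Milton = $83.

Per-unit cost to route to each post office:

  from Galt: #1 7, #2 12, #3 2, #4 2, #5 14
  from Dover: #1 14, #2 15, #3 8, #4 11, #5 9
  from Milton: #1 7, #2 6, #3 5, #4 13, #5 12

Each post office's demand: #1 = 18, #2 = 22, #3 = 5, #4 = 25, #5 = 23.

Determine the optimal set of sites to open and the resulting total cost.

For any fixed open set, each post office goes to its cheapest open site; total = fixed + service.
{Galt, Dover, Milton}: #1→Galt 7·18=126, #2→Milton 6·22=132, #3→Galt 2·5=10, #4→Galt 2·25=50, #5→Dover 9·23=207. Service 525; fixed 245; total 770.
{Galt, Milton}: #1→Galt 7·18=126, #2→Milton 6·22=132, #3→Galt 2·5=10, #4→Galt 2·25=50, #5→Milton 12·23=276. Service 594; fixed 181; total 775.
{Galt, Dover}: #1→Galt 7·18=126, #2→Galt 12·22=264, #3→Galt 2·5=10, #4→Galt 2·25=50, #5→Dover 9·23=207. Service 657; fixed 162; total 819.
{Dover}: #1→Dover 14·18=252, #2→Dover 15·22=330, #3→Dover 8·5=40, #4→Dover 11·25=275, #5→Dover 9·23=207. Service 1104; fixed 64; total 1168.
No other subset beats 770.

Open Galt, Dover and Milton; minimum total cost 770.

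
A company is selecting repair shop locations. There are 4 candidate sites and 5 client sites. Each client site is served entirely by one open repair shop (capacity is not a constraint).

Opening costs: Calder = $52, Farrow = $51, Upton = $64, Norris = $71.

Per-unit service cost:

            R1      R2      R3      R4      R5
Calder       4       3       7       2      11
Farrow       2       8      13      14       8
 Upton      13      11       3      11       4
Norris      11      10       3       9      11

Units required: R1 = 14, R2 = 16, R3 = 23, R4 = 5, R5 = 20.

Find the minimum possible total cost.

For any fixed open set, each client site goes to its cheapest open site; total = fixed + service.
{Calder, Upton}: R1→Calder 4·14=56, R2→Calder 3·16=48, R3→Upton 3·23=69, R4→Calder 2·5=10, R5→Upton 4·20=80. Service 263; fixed 116; total 379.
{Calder, Farrow, Upton}: service 235 + fixed 167 = 402
{Calder, Upton, Norris}: R1→Calder 4·14=56, R2→Calder 3·16=48, R3→Upton 3·23=69, R4→Calder 2·5=10, R5→Upton 4·20=80. Service 263; fixed 187; total 450.
{Calder, Farrow, Upton, Norris}: service 235 + fixed 238 = 473
No other subset beats 379.

Minimum total cost: 379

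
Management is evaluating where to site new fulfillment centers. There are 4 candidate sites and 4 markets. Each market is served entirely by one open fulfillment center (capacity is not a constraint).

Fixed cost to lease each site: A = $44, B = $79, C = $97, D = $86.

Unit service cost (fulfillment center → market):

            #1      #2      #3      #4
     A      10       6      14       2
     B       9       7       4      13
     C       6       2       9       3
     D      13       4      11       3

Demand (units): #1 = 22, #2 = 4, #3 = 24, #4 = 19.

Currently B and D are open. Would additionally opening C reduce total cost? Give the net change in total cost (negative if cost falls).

No — net change +23 (cost rises by 23).

Current service cost with {B, D}: 367.
Adding C: each market re-picks its cheapest; new service cost 293, saving 74.
Extra fixed cost: 97. Net change = 97 − 74 = 23.
(Totals: 532 → 555.)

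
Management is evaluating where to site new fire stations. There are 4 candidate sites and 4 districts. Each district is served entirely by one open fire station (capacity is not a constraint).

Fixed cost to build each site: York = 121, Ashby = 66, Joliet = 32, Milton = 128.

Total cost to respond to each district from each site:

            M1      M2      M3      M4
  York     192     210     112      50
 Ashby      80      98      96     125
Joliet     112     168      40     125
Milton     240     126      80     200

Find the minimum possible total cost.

Minimum total cost: 441

For any fixed open set, each district goes to its cheapest open site; total = fixed + service.
{Ashby, Joliet}: M1→Ashby 80, M2→Ashby 98, M3→Joliet 40, M4→Ashby 125. Service 343; fixed 98; total 441.
{Ashby}: service 399 + fixed 66 = 465
{Joliet}: service 445 + fixed 32 = 477
{York, Ashby, Joliet, Milton}: M1→Ashby 80, M2→Ashby 98, M3→Joliet 40, M4→York 50. Service 268; fixed 347; total 615.
No other subset beats 441.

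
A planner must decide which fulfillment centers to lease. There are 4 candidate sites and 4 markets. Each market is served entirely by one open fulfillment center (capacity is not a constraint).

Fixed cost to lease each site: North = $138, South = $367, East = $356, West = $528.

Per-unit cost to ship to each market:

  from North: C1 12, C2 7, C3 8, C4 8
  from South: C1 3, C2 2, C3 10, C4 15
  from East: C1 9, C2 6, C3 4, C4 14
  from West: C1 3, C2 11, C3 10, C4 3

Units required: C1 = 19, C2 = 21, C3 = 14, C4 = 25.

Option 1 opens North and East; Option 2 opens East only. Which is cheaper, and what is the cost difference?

Option 1: {North, East}: C1→East 9·19=171, C2→East 6·21=126, C3→East 4·14=56, C4→North 8·25=200. Service 553; fixed 494; total 1047.
Option 2: {East}: C1→East 9·19=171, C2→East 6·21=126, C3→East 4·14=56, C4→East 14·25=350. Service 703; fixed 356; total 1059.
Difference: |1047 − 1059| = 12.

Option 1 is cheaper by 12.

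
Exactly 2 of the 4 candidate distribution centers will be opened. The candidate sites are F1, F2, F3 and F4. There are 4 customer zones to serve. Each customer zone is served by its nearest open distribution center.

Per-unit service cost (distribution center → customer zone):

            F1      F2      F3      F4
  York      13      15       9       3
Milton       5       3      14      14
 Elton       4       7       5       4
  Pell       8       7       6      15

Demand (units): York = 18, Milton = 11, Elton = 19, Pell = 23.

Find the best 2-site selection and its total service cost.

Choose F2 and F4; total service cost 324.

With exactly 2 open, each customer zone uses its cheapest among the chosen.
{F2, F4}: York→F4 3·18=54, Milton→F2 3·11=33, Elton→F4 4·19=76, Pell→F2 7·23=161. Service cost 324.
{F1, F4}: service cost 369
{F3, F4}: service cost 422
Among all 6 size-2 choices, {F2, F4} is lowest.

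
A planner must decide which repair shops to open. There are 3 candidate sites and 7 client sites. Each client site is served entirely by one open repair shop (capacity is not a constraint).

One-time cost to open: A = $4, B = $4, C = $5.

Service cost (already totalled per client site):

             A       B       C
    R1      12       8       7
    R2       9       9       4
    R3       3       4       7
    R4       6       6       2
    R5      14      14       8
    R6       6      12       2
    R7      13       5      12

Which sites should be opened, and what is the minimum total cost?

Open B and C; minimum total cost 41.

For any fixed open set, each client site goes to its cheapest open site; total = fixed + service.
{B, C}: R1→C 7, R2→C 4, R3→B 4, R4→C 2, R5→C 8, R6→C 2, R7→B 5. Service 32; fixed 9; total 41.
{A, B, C}: service 31 + fixed 13 = 44
{A, C}: R1→C 7, R2→C 4, R3→A 3, R4→C 2, R5→C 8, R6→C 2, R7→C 12. Service 38; fixed 9; total 47.
{A}: R1→A 12, R2→A 9, R3→A 3, R4→A 6, R5→A 14, R6→A 6, R7→A 13. Service 63; fixed 4; total 67.
(All 7 nonempty subsets were checked; B and C is lowest.)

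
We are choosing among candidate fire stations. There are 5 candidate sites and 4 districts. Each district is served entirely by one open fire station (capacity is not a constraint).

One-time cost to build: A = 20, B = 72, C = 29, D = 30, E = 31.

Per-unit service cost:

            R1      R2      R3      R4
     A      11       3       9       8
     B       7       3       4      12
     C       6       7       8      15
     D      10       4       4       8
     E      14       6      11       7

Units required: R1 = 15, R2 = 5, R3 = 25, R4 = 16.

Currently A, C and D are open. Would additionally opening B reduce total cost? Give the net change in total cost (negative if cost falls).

No — net change +72 (cost rises by 72).

Current service cost with {A, C, D}: 333.
Adding B: each district re-picks its cheapest; new service cost 333, saving 0.
Extra fixed cost: 72. Net change = 72 − 0 = 72.
(Totals: 412 → 484.)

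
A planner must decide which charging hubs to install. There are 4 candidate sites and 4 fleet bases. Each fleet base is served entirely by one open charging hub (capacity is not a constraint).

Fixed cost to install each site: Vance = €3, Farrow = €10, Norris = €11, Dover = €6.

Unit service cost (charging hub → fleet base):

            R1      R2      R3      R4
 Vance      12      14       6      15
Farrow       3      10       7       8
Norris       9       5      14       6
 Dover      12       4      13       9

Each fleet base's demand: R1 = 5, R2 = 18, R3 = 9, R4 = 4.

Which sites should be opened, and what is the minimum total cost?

Open Vance, Farrow and Dover; minimum total cost 192.

For any fixed open set, each fleet base goes to its cheapest open site; total = fixed + service.
{Vance, Farrow, Dover}: R1→Farrow 3·5=15, R2→Dover 4·18=72, R3→Vance 6·9=54, R4→Farrow 8·4=32. Service 173; fixed 19; total 192.
{Vance, Farrow, Norris, Dover}: service 165 + fixed 30 = 195
{Farrow, Dover}: R1→Farrow 3·5=15, R2→Dover 4·18=72, R3→Farrow 7·9=63, R4→Farrow 8·4=32. Service 182; fixed 16; total 198.
{Vance}: service 426 + fixed 3 = 429
(All 15 nonempty subsets were checked; Vance, Farrow and Dover is lowest.)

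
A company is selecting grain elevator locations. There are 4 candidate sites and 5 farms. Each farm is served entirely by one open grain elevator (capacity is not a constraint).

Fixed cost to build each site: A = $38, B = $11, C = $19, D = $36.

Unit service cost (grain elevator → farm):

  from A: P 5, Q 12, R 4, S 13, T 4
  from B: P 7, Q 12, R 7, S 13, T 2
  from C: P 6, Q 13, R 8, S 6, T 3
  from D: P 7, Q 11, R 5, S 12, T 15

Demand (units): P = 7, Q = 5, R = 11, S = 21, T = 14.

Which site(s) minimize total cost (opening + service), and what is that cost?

Open A, B and C; minimum total cost 361.

For any fixed open set, each farm goes to its cheapest open site; total = fixed + service.
{A, B, C}: P→A 5·7=35, Q→A 12·5=60, R→A 4·11=44, S→C 6·21=126, T→B 2·14=28. Service 293; fixed 68; total 361.
{B, C}: P→C 6·7=42, Q→B 12·5=60, R→B 7·11=77, S→C 6·21=126, T→B 2·14=28. Service 333; fixed 30; total 363.
{A, C}: service 307 + fixed 57 = 364
{A, B, C, D}: service 288 + fixed 104 = 392
No other subset beats 361.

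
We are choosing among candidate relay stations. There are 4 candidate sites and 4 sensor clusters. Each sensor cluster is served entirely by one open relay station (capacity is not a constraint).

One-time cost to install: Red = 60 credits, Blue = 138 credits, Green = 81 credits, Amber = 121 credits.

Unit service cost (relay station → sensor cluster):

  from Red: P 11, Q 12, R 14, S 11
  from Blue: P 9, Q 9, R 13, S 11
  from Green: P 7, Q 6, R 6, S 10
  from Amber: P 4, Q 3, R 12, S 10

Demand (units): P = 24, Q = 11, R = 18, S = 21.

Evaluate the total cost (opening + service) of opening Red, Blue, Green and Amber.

Each sensor cluster is assigned to its cheapest site among the open ones.
{Red, Blue, Green, Amber}: P→Amber 4·24=96, Q→Amber 3·11=33, R→Green 6·18=108, S→Green 10·21=210. Service 447; fixed 400; total 847.

Total cost: 847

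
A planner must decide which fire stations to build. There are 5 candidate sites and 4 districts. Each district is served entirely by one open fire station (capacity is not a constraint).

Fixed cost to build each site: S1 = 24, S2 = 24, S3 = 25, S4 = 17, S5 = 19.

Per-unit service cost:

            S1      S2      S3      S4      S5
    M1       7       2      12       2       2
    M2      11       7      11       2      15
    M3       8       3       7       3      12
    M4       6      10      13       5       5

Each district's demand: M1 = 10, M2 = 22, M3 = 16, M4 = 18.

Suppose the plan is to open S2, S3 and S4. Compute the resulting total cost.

Each district is assigned to its cheapest site among the open ones.
{S2, S3, S4}: M1→S2 2·10=20, M2→S4 2·22=44, M3→S2 3·16=48, M4→S4 5·18=90. Service 202; fixed 66; total 268.

Total cost: 268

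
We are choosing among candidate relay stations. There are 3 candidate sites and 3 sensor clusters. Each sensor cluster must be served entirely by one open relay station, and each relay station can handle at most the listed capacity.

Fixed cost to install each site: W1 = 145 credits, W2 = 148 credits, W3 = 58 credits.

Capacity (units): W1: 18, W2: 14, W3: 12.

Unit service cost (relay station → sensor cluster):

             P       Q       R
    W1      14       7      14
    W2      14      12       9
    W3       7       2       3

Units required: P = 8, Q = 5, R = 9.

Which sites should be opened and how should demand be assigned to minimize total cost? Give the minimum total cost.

Open {W1, W3}: P→W1 14·8=112, Q→W1 7·5=35, R→W3 3·9=27.
Loads: W1 carries 13/18, W3 carries 9/12. Service 174; fixed 203; total 377.
Next best feasible plan costs 403.

Minimum total cost: 377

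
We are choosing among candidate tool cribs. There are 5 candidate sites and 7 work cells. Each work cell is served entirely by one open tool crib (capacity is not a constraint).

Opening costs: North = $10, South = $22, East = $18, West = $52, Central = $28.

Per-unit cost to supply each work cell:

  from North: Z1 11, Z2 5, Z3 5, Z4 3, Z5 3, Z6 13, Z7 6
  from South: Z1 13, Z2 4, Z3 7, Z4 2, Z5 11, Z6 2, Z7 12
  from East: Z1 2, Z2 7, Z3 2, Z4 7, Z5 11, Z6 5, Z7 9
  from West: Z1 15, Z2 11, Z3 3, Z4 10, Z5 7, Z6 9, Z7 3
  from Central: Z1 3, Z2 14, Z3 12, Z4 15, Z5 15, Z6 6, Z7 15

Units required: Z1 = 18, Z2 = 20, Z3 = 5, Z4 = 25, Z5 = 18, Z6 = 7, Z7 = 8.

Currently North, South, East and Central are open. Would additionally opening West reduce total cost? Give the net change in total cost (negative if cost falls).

No — net change +28 (cost rises by 28).

Current service cost with {North, South, East, Central}: 292.
Adding West: each work cell re-picks its cheapest; new service cost 268, saving 24.
Extra fixed cost: 52. Net change = 52 − 24 = 28.
(Totals: 370 → 398.)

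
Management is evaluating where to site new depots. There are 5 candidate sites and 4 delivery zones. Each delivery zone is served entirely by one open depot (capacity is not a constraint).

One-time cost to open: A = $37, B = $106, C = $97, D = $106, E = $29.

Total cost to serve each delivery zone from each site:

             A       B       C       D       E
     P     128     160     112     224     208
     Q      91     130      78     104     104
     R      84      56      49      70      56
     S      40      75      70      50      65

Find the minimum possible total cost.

For any fixed open set, each delivery zone goes to its cheapest open site; total = fixed + service.
{A}: P→A 128, Q→A 91, R→A 84, S→A 40. Service 343; fixed 37; total 380.
{A, E}: service 315 + fixed 66 = 381
{C}: service 309 + fixed 97 = 406
{A, B, C, D, E}: service 279 + fixed 375 = 654
No other subset beats 380.

Minimum total cost: 380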